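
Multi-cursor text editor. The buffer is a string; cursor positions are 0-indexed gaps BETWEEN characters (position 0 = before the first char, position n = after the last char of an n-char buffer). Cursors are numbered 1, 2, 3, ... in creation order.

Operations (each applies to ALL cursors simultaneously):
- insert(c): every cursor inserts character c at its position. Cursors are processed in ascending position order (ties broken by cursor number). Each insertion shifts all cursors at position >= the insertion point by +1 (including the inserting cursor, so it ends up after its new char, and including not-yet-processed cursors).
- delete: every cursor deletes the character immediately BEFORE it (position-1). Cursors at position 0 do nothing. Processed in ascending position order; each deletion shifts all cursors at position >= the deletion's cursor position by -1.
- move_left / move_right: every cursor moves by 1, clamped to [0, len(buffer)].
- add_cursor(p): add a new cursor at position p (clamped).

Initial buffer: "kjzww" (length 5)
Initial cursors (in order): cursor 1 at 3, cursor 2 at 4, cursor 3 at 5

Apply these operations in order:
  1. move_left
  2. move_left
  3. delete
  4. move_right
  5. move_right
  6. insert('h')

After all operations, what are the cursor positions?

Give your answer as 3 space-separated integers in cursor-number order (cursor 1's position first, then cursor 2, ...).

Answer: 5 5 5

Derivation:
After op 1 (move_left): buffer="kjzww" (len 5), cursors c1@2 c2@3 c3@4, authorship .....
After op 2 (move_left): buffer="kjzww" (len 5), cursors c1@1 c2@2 c3@3, authorship .....
After op 3 (delete): buffer="ww" (len 2), cursors c1@0 c2@0 c3@0, authorship ..
After op 4 (move_right): buffer="ww" (len 2), cursors c1@1 c2@1 c3@1, authorship ..
After op 5 (move_right): buffer="ww" (len 2), cursors c1@2 c2@2 c3@2, authorship ..
After op 6 (insert('h')): buffer="wwhhh" (len 5), cursors c1@5 c2@5 c3@5, authorship ..123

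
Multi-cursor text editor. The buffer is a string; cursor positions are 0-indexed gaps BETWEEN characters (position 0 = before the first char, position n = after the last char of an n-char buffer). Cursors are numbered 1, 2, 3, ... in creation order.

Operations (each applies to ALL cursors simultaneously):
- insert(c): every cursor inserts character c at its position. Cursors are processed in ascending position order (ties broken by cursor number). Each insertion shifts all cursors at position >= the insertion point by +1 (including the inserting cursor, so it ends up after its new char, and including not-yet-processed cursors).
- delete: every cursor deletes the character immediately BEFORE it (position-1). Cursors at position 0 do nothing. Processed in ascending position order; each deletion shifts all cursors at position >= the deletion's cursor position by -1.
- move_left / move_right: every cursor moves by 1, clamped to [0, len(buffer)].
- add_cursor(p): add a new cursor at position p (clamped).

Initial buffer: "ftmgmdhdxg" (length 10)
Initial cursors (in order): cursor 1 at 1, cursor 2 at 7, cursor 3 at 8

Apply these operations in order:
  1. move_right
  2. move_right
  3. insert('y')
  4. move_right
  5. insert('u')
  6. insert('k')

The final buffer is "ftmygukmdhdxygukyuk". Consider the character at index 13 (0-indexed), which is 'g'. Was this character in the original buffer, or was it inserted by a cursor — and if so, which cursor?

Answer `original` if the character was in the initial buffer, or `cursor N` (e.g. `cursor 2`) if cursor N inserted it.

Answer: original

Derivation:
After op 1 (move_right): buffer="ftmgmdhdxg" (len 10), cursors c1@2 c2@8 c3@9, authorship ..........
After op 2 (move_right): buffer="ftmgmdhdxg" (len 10), cursors c1@3 c2@9 c3@10, authorship ..........
After op 3 (insert('y')): buffer="ftmygmdhdxygy" (len 13), cursors c1@4 c2@11 c3@13, authorship ...1......2.3
After op 4 (move_right): buffer="ftmygmdhdxygy" (len 13), cursors c1@5 c2@12 c3@13, authorship ...1......2.3
After op 5 (insert('u')): buffer="ftmygumdhdxyguyu" (len 16), cursors c1@6 c2@14 c3@16, authorship ...1.1.....2.233
After op 6 (insert('k')): buffer="ftmygukmdhdxygukyuk" (len 19), cursors c1@7 c2@16 c3@19, authorship ...1.11.....2.22333
Authorship (.=original, N=cursor N): . . . 1 . 1 1 . . . . . 2 . 2 2 3 3 3
Index 13: author = original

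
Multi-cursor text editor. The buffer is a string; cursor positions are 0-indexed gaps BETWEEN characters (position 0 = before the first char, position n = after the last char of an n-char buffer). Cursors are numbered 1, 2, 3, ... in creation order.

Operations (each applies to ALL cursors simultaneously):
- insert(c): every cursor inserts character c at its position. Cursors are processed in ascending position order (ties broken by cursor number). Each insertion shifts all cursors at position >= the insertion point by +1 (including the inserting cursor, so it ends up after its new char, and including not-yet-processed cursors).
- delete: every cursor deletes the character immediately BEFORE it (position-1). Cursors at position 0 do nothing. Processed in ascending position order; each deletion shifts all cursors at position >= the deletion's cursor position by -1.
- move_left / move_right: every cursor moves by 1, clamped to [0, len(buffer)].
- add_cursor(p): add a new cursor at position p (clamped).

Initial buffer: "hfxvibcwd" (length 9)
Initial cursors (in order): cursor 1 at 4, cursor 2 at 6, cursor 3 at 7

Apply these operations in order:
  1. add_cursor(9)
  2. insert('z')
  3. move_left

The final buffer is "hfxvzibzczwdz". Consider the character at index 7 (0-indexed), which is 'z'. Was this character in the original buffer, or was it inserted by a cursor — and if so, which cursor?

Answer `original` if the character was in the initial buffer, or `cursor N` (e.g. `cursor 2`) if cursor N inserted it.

Answer: cursor 2

Derivation:
After op 1 (add_cursor(9)): buffer="hfxvibcwd" (len 9), cursors c1@4 c2@6 c3@7 c4@9, authorship .........
After op 2 (insert('z')): buffer="hfxvzibzczwdz" (len 13), cursors c1@5 c2@8 c3@10 c4@13, authorship ....1..2.3..4
After op 3 (move_left): buffer="hfxvzibzczwdz" (len 13), cursors c1@4 c2@7 c3@9 c4@12, authorship ....1..2.3..4
Authorship (.=original, N=cursor N): . . . . 1 . . 2 . 3 . . 4
Index 7: author = 2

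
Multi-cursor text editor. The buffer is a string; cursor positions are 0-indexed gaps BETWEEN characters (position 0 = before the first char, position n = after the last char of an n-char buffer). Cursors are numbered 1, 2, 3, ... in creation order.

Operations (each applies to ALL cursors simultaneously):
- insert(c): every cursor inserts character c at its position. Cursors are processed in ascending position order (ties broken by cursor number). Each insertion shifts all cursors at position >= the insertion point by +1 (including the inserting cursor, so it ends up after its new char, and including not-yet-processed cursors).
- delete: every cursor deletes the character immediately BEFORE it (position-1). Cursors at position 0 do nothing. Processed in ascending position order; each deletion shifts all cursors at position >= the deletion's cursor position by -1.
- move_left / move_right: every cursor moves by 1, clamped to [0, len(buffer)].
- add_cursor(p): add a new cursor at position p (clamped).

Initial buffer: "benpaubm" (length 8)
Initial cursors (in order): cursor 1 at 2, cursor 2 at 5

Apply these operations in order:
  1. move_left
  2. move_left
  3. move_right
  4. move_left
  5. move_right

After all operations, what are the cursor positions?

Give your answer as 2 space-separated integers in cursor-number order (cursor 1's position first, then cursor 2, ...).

Answer: 1 4

Derivation:
After op 1 (move_left): buffer="benpaubm" (len 8), cursors c1@1 c2@4, authorship ........
After op 2 (move_left): buffer="benpaubm" (len 8), cursors c1@0 c2@3, authorship ........
After op 3 (move_right): buffer="benpaubm" (len 8), cursors c1@1 c2@4, authorship ........
After op 4 (move_left): buffer="benpaubm" (len 8), cursors c1@0 c2@3, authorship ........
After op 5 (move_right): buffer="benpaubm" (len 8), cursors c1@1 c2@4, authorship ........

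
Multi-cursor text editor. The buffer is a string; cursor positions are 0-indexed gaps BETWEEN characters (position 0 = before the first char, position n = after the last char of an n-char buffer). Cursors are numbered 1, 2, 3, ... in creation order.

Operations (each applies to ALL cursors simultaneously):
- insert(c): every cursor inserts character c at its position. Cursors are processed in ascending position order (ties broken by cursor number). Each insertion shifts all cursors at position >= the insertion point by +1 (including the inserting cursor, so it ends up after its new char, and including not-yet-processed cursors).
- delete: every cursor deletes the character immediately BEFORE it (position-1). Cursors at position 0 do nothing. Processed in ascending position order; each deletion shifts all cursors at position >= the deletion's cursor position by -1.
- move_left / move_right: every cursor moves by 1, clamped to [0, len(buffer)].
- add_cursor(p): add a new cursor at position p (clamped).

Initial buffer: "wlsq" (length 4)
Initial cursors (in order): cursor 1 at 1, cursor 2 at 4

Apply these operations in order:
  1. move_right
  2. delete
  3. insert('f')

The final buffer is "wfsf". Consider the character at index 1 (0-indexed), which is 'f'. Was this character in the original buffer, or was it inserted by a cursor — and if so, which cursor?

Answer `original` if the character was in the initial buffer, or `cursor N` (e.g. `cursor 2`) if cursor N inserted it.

After op 1 (move_right): buffer="wlsq" (len 4), cursors c1@2 c2@4, authorship ....
After op 2 (delete): buffer="ws" (len 2), cursors c1@1 c2@2, authorship ..
After op 3 (insert('f')): buffer="wfsf" (len 4), cursors c1@2 c2@4, authorship .1.2
Authorship (.=original, N=cursor N): . 1 . 2
Index 1: author = 1

Answer: cursor 1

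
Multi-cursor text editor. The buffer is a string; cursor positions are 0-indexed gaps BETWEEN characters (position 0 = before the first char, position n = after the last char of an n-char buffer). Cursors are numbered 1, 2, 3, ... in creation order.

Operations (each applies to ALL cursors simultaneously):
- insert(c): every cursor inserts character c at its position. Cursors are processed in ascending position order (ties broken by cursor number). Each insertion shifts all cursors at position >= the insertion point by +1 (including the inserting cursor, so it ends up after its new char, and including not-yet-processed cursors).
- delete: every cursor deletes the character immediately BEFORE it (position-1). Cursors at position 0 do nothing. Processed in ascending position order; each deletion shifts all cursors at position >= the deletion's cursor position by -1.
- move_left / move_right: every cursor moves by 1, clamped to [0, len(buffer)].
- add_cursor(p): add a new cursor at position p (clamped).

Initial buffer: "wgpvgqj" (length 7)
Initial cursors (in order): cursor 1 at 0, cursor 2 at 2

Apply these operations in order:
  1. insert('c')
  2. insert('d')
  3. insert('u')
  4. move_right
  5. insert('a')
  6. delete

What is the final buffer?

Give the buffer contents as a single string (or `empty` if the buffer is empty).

Answer: cduwgcdupvgqj

Derivation:
After op 1 (insert('c')): buffer="cwgcpvgqj" (len 9), cursors c1@1 c2@4, authorship 1..2.....
After op 2 (insert('d')): buffer="cdwgcdpvgqj" (len 11), cursors c1@2 c2@6, authorship 11..22.....
After op 3 (insert('u')): buffer="cduwgcdupvgqj" (len 13), cursors c1@3 c2@8, authorship 111..222.....
After op 4 (move_right): buffer="cduwgcdupvgqj" (len 13), cursors c1@4 c2@9, authorship 111..222.....
After op 5 (insert('a')): buffer="cduwagcdupavgqj" (len 15), cursors c1@5 c2@11, authorship 111.1.222.2....
After op 6 (delete): buffer="cduwgcdupvgqj" (len 13), cursors c1@4 c2@9, authorship 111..222.....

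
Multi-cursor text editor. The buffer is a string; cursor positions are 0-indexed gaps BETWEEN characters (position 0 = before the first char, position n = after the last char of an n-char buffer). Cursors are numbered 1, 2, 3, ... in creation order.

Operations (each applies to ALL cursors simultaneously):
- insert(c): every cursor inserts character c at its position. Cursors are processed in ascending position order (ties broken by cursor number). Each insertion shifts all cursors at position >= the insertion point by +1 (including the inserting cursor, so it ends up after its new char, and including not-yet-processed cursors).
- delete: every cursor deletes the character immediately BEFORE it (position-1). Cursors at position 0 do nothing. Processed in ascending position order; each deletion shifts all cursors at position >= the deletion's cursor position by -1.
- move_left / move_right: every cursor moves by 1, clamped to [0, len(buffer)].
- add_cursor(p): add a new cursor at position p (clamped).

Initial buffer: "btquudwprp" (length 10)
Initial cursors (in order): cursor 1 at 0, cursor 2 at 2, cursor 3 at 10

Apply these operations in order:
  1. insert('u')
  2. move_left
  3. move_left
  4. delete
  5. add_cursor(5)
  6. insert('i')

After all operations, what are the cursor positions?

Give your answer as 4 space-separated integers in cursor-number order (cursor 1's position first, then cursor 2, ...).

After op 1 (insert('u')): buffer="ubtuquudwprpu" (len 13), cursors c1@1 c2@4 c3@13, authorship 1..2........3
After op 2 (move_left): buffer="ubtuquudwprpu" (len 13), cursors c1@0 c2@3 c3@12, authorship 1..2........3
After op 3 (move_left): buffer="ubtuquudwprpu" (len 13), cursors c1@0 c2@2 c3@11, authorship 1..2........3
After op 4 (delete): buffer="utuquudwppu" (len 11), cursors c1@0 c2@1 c3@9, authorship 1.2.......3
After op 5 (add_cursor(5)): buffer="utuquudwppu" (len 11), cursors c1@0 c2@1 c4@5 c3@9, authorship 1.2.......3
After op 6 (insert('i')): buffer="iuituquiudwpipu" (len 15), cursors c1@1 c2@3 c4@8 c3@13, authorship 112.2..4....3.3

Answer: 1 3 13 8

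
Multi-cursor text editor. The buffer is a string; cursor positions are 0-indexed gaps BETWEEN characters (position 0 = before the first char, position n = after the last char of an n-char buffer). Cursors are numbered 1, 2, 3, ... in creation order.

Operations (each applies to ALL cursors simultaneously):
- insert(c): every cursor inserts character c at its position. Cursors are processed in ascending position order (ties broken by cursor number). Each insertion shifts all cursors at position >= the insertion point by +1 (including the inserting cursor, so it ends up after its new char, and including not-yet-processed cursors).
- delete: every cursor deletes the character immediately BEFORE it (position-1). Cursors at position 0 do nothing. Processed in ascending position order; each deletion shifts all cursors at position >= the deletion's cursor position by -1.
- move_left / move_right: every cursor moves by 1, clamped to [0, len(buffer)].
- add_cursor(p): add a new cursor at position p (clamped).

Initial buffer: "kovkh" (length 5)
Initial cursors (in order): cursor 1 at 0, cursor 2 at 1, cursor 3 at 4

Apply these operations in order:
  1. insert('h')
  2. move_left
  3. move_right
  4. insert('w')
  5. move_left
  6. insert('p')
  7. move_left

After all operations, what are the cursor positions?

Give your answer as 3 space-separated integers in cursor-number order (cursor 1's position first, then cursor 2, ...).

Answer: 1 5 11

Derivation:
After op 1 (insert('h')): buffer="hkhovkhh" (len 8), cursors c1@1 c2@3 c3@7, authorship 1.2...3.
After op 2 (move_left): buffer="hkhovkhh" (len 8), cursors c1@0 c2@2 c3@6, authorship 1.2...3.
After op 3 (move_right): buffer="hkhovkhh" (len 8), cursors c1@1 c2@3 c3@7, authorship 1.2...3.
After op 4 (insert('w')): buffer="hwkhwovkhwh" (len 11), cursors c1@2 c2@5 c3@10, authorship 11.22...33.
After op 5 (move_left): buffer="hwkhwovkhwh" (len 11), cursors c1@1 c2@4 c3@9, authorship 11.22...33.
After op 6 (insert('p')): buffer="hpwkhpwovkhpwh" (len 14), cursors c1@2 c2@6 c3@12, authorship 111.222...333.
After op 7 (move_left): buffer="hpwkhpwovkhpwh" (len 14), cursors c1@1 c2@5 c3@11, authorship 111.222...333.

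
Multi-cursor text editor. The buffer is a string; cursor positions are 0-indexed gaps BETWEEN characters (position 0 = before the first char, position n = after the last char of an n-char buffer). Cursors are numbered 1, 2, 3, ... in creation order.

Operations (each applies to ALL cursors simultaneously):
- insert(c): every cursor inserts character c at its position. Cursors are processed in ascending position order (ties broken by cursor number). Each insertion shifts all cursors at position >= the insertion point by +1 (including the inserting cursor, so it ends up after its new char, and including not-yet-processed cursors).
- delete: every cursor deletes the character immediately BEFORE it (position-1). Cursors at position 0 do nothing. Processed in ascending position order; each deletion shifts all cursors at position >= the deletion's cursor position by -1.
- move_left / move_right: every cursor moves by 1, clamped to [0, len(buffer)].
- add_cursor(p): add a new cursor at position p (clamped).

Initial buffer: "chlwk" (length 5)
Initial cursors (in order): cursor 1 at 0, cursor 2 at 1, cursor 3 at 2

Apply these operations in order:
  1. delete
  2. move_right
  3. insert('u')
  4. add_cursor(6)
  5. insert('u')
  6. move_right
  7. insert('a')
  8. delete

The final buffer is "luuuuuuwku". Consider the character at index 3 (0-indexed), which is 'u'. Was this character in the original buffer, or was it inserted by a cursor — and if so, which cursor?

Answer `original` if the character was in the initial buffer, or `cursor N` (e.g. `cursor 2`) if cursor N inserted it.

After op 1 (delete): buffer="lwk" (len 3), cursors c1@0 c2@0 c3@0, authorship ...
After op 2 (move_right): buffer="lwk" (len 3), cursors c1@1 c2@1 c3@1, authorship ...
After op 3 (insert('u')): buffer="luuuwk" (len 6), cursors c1@4 c2@4 c3@4, authorship .123..
After op 4 (add_cursor(6)): buffer="luuuwk" (len 6), cursors c1@4 c2@4 c3@4 c4@6, authorship .123..
After op 5 (insert('u')): buffer="luuuuuuwku" (len 10), cursors c1@7 c2@7 c3@7 c4@10, authorship .123123..4
After op 6 (move_right): buffer="luuuuuuwku" (len 10), cursors c1@8 c2@8 c3@8 c4@10, authorship .123123..4
After op 7 (insert('a')): buffer="luuuuuuwaaakua" (len 14), cursors c1@11 c2@11 c3@11 c4@14, authorship .123123.123.44
After op 8 (delete): buffer="luuuuuuwku" (len 10), cursors c1@8 c2@8 c3@8 c4@10, authorship .123123..4
Authorship (.=original, N=cursor N): . 1 2 3 1 2 3 . . 4
Index 3: author = 3

Answer: cursor 3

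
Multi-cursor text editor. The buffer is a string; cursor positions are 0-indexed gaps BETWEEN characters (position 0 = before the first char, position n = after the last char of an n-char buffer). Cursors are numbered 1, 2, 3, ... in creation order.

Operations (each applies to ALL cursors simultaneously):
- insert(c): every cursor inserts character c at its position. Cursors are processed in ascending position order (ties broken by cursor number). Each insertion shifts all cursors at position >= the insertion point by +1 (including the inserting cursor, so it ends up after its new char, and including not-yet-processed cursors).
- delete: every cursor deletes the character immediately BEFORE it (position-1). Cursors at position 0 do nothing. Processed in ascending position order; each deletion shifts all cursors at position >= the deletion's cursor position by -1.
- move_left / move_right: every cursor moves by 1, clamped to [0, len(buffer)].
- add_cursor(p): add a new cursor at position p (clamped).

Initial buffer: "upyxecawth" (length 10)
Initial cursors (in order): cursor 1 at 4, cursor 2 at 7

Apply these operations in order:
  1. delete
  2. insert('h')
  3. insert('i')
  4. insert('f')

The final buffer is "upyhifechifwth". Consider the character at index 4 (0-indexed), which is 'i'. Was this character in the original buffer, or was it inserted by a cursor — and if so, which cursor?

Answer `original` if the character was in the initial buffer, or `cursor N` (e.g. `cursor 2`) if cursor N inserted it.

After op 1 (delete): buffer="upyecwth" (len 8), cursors c1@3 c2@5, authorship ........
After op 2 (insert('h')): buffer="upyhechwth" (len 10), cursors c1@4 c2@7, authorship ...1..2...
After op 3 (insert('i')): buffer="upyhiechiwth" (len 12), cursors c1@5 c2@9, authorship ...11..22...
After op 4 (insert('f')): buffer="upyhifechifwth" (len 14), cursors c1@6 c2@11, authorship ...111..222...
Authorship (.=original, N=cursor N): . . . 1 1 1 . . 2 2 2 . . .
Index 4: author = 1

Answer: cursor 1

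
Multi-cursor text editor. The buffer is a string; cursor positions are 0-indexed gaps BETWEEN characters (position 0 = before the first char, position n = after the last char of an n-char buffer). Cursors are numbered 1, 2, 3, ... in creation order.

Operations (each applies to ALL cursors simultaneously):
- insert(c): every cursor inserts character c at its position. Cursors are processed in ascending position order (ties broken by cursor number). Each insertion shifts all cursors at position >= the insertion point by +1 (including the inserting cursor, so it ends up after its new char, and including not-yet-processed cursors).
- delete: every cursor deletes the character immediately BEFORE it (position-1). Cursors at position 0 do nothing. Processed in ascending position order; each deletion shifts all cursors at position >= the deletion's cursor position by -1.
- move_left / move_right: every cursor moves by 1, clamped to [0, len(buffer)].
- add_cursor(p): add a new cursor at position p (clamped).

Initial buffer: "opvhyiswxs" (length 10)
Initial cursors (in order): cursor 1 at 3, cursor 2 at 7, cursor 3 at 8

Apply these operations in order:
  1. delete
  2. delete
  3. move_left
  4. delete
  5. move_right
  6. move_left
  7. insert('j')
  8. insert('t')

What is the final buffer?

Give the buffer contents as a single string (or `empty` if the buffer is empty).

Answer: jjjttthxs

Derivation:
After op 1 (delete): buffer="ophyixs" (len 7), cursors c1@2 c2@5 c3@5, authorship .......
After op 2 (delete): buffer="ohxs" (len 4), cursors c1@1 c2@2 c3@2, authorship ....
After op 3 (move_left): buffer="ohxs" (len 4), cursors c1@0 c2@1 c3@1, authorship ....
After op 4 (delete): buffer="hxs" (len 3), cursors c1@0 c2@0 c3@0, authorship ...
After op 5 (move_right): buffer="hxs" (len 3), cursors c1@1 c2@1 c3@1, authorship ...
After op 6 (move_left): buffer="hxs" (len 3), cursors c1@0 c2@0 c3@0, authorship ...
After op 7 (insert('j')): buffer="jjjhxs" (len 6), cursors c1@3 c2@3 c3@3, authorship 123...
After op 8 (insert('t')): buffer="jjjttthxs" (len 9), cursors c1@6 c2@6 c3@6, authorship 123123...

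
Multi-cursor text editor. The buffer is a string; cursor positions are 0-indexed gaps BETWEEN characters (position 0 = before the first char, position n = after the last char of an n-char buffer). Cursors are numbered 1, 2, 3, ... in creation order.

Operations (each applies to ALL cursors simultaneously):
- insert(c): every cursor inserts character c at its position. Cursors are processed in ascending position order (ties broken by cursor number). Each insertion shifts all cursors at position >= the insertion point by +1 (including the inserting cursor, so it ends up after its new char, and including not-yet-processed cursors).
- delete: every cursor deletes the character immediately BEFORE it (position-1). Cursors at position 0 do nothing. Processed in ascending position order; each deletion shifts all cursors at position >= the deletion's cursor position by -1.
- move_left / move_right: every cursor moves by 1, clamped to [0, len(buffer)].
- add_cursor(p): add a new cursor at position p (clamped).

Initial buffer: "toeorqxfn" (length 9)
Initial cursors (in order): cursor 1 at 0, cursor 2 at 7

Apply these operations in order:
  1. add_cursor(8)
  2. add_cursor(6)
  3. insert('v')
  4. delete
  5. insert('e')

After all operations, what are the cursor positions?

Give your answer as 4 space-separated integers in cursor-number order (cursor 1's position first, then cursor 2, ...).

Answer: 1 10 12 8

Derivation:
After op 1 (add_cursor(8)): buffer="toeorqxfn" (len 9), cursors c1@0 c2@7 c3@8, authorship .........
After op 2 (add_cursor(6)): buffer="toeorqxfn" (len 9), cursors c1@0 c4@6 c2@7 c3@8, authorship .........
After op 3 (insert('v')): buffer="vtoeorqvxvfvn" (len 13), cursors c1@1 c4@8 c2@10 c3@12, authorship 1......4.2.3.
After op 4 (delete): buffer="toeorqxfn" (len 9), cursors c1@0 c4@6 c2@7 c3@8, authorship .........
After op 5 (insert('e')): buffer="etoeorqexefen" (len 13), cursors c1@1 c4@8 c2@10 c3@12, authorship 1......4.2.3.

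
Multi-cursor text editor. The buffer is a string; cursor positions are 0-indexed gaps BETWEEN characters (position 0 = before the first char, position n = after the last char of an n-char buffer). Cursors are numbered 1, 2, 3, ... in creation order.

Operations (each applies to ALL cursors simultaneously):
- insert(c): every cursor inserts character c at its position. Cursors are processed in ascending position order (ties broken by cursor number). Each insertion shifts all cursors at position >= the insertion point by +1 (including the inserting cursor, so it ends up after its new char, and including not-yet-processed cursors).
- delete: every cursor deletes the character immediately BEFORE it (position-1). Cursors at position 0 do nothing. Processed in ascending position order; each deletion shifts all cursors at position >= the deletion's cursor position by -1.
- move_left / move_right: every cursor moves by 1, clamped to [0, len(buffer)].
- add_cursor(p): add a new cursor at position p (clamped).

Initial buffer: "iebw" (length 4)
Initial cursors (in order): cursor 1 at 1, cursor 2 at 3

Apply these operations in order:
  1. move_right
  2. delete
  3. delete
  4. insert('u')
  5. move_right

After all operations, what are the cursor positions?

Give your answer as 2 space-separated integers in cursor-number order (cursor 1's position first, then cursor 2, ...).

Answer: 2 2

Derivation:
After op 1 (move_right): buffer="iebw" (len 4), cursors c1@2 c2@4, authorship ....
After op 2 (delete): buffer="ib" (len 2), cursors c1@1 c2@2, authorship ..
After op 3 (delete): buffer="" (len 0), cursors c1@0 c2@0, authorship 
After op 4 (insert('u')): buffer="uu" (len 2), cursors c1@2 c2@2, authorship 12
After op 5 (move_right): buffer="uu" (len 2), cursors c1@2 c2@2, authorship 12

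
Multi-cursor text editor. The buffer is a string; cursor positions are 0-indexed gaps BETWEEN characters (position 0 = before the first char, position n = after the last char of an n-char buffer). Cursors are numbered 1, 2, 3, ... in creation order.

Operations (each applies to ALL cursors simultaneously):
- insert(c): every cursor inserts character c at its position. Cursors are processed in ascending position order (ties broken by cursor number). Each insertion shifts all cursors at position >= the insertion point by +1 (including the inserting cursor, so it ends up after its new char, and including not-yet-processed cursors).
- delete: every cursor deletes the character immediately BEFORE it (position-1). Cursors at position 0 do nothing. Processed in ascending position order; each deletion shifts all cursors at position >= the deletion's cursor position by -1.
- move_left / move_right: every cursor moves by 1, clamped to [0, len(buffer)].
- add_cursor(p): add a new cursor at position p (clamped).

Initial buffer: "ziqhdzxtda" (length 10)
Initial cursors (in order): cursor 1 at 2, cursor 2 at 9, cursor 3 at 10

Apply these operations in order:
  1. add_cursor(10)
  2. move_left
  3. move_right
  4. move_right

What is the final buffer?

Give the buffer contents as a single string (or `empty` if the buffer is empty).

Answer: ziqhdzxtda

Derivation:
After op 1 (add_cursor(10)): buffer="ziqhdzxtda" (len 10), cursors c1@2 c2@9 c3@10 c4@10, authorship ..........
After op 2 (move_left): buffer="ziqhdzxtda" (len 10), cursors c1@1 c2@8 c3@9 c4@9, authorship ..........
After op 3 (move_right): buffer="ziqhdzxtda" (len 10), cursors c1@2 c2@9 c3@10 c4@10, authorship ..........
After op 4 (move_right): buffer="ziqhdzxtda" (len 10), cursors c1@3 c2@10 c3@10 c4@10, authorship ..........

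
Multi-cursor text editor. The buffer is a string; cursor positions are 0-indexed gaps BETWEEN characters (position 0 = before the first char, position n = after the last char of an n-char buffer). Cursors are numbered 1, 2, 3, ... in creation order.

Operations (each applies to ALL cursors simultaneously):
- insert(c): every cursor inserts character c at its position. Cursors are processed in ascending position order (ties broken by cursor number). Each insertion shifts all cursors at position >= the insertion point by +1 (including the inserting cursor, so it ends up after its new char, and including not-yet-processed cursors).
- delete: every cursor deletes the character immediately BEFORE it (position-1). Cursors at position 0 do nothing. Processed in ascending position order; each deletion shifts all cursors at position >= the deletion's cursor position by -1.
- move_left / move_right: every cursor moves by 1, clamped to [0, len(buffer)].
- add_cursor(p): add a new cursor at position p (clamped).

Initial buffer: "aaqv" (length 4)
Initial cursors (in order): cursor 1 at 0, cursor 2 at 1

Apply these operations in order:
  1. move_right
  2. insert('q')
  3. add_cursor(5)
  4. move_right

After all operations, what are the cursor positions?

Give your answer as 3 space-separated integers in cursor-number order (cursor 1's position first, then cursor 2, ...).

Answer: 3 5 6

Derivation:
After op 1 (move_right): buffer="aaqv" (len 4), cursors c1@1 c2@2, authorship ....
After op 2 (insert('q')): buffer="aqaqqv" (len 6), cursors c1@2 c2@4, authorship .1.2..
After op 3 (add_cursor(5)): buffer="aqaqqv" (len 6), cursors c1@2 c2@4 c3@5, authorship .1.2..
After op 4 (move_right): buffer="aqaqqv" (len 6), cursors c1@3 c2@5 c3@6, authorship .1.2..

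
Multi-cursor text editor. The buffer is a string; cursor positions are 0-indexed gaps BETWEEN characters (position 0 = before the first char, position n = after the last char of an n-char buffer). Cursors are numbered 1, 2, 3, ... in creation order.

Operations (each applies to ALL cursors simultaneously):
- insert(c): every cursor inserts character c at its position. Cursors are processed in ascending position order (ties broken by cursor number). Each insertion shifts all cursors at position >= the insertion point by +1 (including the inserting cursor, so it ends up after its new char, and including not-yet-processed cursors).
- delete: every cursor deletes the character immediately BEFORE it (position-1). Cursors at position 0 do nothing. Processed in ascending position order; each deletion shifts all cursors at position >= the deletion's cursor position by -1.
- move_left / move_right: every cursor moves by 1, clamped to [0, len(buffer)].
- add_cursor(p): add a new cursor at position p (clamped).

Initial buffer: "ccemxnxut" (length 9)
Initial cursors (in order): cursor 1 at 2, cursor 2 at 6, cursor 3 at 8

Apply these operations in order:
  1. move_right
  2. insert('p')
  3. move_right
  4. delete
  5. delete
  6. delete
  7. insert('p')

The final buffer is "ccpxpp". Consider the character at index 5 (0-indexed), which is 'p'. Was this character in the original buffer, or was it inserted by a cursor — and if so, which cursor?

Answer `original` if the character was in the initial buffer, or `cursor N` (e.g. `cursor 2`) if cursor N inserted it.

Answer: cursor 3

Derivation:
After op 1 (move_right): buffer="ccemxnxut" (len 9), cursors c1@3 c2@7 c3@9, authorship .........
After op 2 (insert('p')): buffer="ccepmxnxputp" (len 12), cursors c1@4 c2@9 c3@12, authorship ...1....2..3
After op 3 (move_right): buffer="ccepmxnxputp" (len 12), cursors c1@5 c2@10 c3@12, authorship ...1....2..3
After op 4 (delete): buffer="ccepxnxpt" (len 9), cursors c1@4 c2@8 c3@9, authorship ...1...2.
After op 5 (delete): buffer="ccexnx" (len 6), cursors c1@3 c2@6 c3@6, authorship ......
After op 6 (delete): buffer="ccx" (len 3), cursors c1@2 c2@3 c3@3, authorship ...
After op 7 (insert('p')): buffer="ccpxpp" (len 6), cursors c1@3 c2@6 c3@6, authorship ..1.23
Authorship (.=original, N=cursor N): . . 1 . 2 3
Index 5: author = 3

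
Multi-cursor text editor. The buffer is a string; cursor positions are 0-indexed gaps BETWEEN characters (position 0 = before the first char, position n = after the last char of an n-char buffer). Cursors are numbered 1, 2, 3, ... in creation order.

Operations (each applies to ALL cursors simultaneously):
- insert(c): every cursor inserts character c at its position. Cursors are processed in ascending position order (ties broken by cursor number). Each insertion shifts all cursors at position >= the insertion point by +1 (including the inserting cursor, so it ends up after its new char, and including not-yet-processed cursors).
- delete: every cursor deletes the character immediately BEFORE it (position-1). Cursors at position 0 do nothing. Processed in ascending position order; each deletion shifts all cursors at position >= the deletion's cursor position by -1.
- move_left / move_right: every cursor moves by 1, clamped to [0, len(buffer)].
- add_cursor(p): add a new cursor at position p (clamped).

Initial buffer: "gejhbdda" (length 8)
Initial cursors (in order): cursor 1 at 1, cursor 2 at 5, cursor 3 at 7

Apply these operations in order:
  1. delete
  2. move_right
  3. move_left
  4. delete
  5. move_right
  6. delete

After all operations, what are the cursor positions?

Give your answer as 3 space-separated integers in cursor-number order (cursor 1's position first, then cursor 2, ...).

Answer: 0 0 0

Derivation:
After op 1 (delete): buffer="ejhda" (len 5), cursors c1@0 c2@3 c3@4, authorship .....
After op 2 (move_right): buffer="ejhda" (len 5), cursors c1@1 c2@4 c3@5, authorship .....
After op 3 (move_left): buffer="ejhda" (len 5), cursors c1@0 c2@3 c3@4, authorship .....
After op 4 (delete): buffer="eja" (len 3), cursors c1@0 c2@2 c3@2, authorship ...
After op 5 (move_right): buffer="eja" (len 3), cursors c1@1 c2@3 c3@3, authorship ...
After op 6 (delete): buffer="" (len 0), cursors c1@0 c2@0 c3@0, authorship 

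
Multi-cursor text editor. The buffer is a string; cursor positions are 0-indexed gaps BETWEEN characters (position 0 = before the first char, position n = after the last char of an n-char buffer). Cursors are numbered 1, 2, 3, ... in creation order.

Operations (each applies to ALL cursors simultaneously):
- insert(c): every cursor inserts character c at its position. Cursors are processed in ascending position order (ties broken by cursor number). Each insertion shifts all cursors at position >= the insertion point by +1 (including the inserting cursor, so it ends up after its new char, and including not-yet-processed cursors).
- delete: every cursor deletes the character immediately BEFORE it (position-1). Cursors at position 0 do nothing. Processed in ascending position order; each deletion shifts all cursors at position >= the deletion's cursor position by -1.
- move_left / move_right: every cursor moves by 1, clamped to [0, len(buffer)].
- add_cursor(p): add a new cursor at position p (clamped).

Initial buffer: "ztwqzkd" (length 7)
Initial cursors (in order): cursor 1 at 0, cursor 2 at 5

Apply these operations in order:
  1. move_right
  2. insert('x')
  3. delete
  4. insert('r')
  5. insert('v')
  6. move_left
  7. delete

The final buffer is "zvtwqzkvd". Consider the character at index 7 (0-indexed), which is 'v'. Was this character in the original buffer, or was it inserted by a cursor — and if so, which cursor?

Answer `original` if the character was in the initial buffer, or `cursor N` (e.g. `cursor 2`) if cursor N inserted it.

After op 1 (move_right): buffer="ztwqzkd" (len 7), cursors c1@1 c2@6, authorship .......
After op 2 (insert('x')): buffer="zxtwqzkxd" (len 9), cursors c1@2 c2@8, authorship .1.....2.
After op 3 (delete): buffer="ztwqzkd" (len 7), cursors c1@1 c2@6, authorship .......
After op 4 (insert('r')): buffer="zrtwqzkrd" (len 9), cursors c1@2 c2@8, authorship .1.....2.
After op 5 (insert('v')): buffer="zrvtwqzkrvd" (len 11), cursors c1@3 c2@10, authorship .11.....22.
After op 6 (move_left): buffer="zrvtwqzkrvd" (len 11), cursors c1@2 c2@9, authorship .11.....22.
After op 7 (delete): buffer="zvtwqzkvd" (len 9), cursors c1@1 c2@7, authorship .1.....2.
Authorship (.=original, N=cursor N): . 1 . . . . . 2 .
Index 7: author = 2

Answer: cursor 2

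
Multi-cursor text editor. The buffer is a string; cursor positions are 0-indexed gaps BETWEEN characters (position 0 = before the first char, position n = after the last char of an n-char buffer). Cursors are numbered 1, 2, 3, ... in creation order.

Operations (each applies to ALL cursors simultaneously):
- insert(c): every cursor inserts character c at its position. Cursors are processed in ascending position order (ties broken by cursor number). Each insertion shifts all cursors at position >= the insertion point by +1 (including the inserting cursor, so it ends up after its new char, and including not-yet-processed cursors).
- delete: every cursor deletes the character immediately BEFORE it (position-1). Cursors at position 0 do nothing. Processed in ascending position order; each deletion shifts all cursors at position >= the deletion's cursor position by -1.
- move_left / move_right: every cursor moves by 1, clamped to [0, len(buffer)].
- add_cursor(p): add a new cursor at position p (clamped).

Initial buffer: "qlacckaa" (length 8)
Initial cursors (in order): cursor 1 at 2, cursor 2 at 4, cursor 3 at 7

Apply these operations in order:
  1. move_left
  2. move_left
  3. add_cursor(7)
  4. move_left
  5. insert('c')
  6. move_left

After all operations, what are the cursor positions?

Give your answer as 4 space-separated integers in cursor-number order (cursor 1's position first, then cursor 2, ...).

After op 1 (move_left): buffer="qlacckaa" (len 8), cursors c1@1 c2@3 c3@6, authorship ........
After op 2 (move_left): buffer="qlacckaa" (len 8), cursors c1@0 c2@2 c3@5, authorship ........
After op 3 (add_cursor(7)): buffer="qlacckaa" (len 8), cursors c1@0 c2@2 c3@5 c4@7, authorship ........
After op 4 (move_left): buffer="qlacckaa" (len 8), cursors c1@0 c2@1 c3@4 c4@6, authorship ........
After op 5 (insert('c')): buffer="cqclaccckcaa" (len 12), cursors c1@1 c2@3 c3@7 c4@10, authorship 1.2...3..4..
After op 6 (move_left): buffer="cqclaccckcaa" (len 12), cursors c1@0 c2@2 c3@6 c4@9, authorship 1.2...3..4..

Answer: 0 2 6 9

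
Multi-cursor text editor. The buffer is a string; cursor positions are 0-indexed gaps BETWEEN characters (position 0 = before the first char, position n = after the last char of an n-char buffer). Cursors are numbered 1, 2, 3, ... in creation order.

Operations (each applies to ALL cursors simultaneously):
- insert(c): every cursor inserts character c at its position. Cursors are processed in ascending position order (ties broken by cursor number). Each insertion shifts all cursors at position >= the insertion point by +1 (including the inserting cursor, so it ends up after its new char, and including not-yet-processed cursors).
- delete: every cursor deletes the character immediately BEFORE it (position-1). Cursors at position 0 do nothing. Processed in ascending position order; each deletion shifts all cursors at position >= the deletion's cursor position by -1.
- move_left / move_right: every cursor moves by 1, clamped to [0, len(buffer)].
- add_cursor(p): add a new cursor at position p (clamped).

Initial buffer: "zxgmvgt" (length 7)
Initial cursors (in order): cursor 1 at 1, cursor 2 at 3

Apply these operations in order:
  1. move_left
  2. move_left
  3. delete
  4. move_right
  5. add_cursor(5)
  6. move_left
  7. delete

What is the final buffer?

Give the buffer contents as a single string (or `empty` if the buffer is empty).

After op 1 (move_left): buffer="zxgmvgt" (len 7), cursors c1@0 c2@2, authorship .......
After op 2 (move_left): buffer="zxgmvgt" (len 7), cursors c1@0 c2@1, authorship .......
After op 3 (delete): buffer="xgmvgt" (len 6), cursors c1@0 c2@0, authorship ......
After op 4 (move_right): buffer="xgmvgt" (len 6), cursors c1@1 c2@1, authorship ......
After op 5 (add_cursor(5)): buffer="xgmvgt" (len 6), cursors c1@1 c2@1 c3@5, authorship ......
After op 6 (move_left): buffer="xgmvgt" (len 6), cursors c1@0 c2@0 c3@4, authorship ......
After op 7 (delete): buffer="xgmgt" (len 5), cursors c1@0 c2@0 c3@3, authorship .....

Answer: xgmgt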